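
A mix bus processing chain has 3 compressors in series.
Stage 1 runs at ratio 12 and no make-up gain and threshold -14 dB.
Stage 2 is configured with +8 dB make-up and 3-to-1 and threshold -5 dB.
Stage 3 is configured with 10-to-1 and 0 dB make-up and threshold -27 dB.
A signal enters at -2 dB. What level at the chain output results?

Stage 1: overshoot 12 dB → 12/12 = 1 dB → -13 dB.
Stage 2: -13 dB ≤ -5 dB, so stage 2 doesn't engage; make-up brings it to -5 dB.
Stage 3: 22 dB above -27 dB, reduced 10:1 to 2.2 dB above → -24.8 dB.

-24.8 dB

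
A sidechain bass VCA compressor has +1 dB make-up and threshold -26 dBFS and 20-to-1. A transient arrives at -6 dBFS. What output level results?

Overshoot: -6 − (-26) = 20 dB.
The 20 dB excess becomes 1 dB after 20:1 reduction.
That puts the output at -25 dBFS; make-up adds 1 dB, giving -24 dBFS.

-24 dBFS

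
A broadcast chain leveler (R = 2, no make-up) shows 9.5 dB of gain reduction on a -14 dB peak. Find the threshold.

Input is 19 dB above T (since output overshoot × R = input overshoot: (-23.5 − T)·2 = -14 − T gives T = -33 dB).
Check: -33 + (-14 − (-33))/2 = -33 + 9.5 = -23.5 dB. ✓

-33 dB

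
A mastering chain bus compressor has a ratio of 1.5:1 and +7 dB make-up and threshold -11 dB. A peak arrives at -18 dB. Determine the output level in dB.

-18 dB is 7 dB below the -11 dB threshold, so no gain reduction is applied.
Make-up gain adds 7 dB: -18 + 7 = -11 dB.

-11 dB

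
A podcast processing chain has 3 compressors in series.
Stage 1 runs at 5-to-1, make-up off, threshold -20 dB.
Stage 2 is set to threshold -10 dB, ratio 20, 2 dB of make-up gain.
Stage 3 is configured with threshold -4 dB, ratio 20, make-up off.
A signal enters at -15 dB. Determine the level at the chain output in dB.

-17 dB

Stage 1: overshoot 5 dB → 5/5 = 1 dB → -19 dB.
Stage 2: -19 dB is at or below the -10 dB threshold — no compression; make-up brings it to -17 dB.
Stage 3: -17 dB ≤ -4 dB, so stage 3 doesn't engage; output -17 dB.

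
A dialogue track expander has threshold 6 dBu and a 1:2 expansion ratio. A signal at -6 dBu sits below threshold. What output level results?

Below threshold, a 1:2 expander applies gain = (2−1)×(T − x) of attenuation.
(2−1) × 12 = 12 dB, so output = -6 − 12 = -18 dBu.

-18 dBu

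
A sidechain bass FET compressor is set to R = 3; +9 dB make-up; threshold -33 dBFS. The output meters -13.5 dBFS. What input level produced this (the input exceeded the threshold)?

-1.5 dBFS

Remove make-up: -13.5 − 9 = -22.5 dBFS.
Post-compression overshoot = -22.5 − (-33) = 10.5 dB.
Input overshoot = R × output overshoot = 31.5 dB → input = -33 + 31.5 = -1.5 dBFS.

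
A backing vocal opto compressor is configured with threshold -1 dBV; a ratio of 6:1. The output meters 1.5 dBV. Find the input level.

Post-compression overshoot = 1.5 − (-1) = 2.5 dB.
Before 6:1 compression the overshoot was 2.5 × 6 = 15 dB, so input = -1 + 15 = 14 dBV.

14 dBV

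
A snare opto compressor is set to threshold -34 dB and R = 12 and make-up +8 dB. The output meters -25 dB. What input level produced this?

-22 dB

Remove make-up: -25 − 8 = -33 dB.
Post-compression overshoot = -33 − (-34) = 1 dB.
Input overshoot = R × output overshoot = 12 dB → input = -34 + 12 = -22 dB.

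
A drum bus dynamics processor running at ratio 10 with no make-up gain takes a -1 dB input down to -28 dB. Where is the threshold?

Gain reduction = -1 − (-28) = 27 dB; output overshoot = GR / (R − 1) = 27 / 9 = 3 dB.
Threshold = output − output overshoot = -28 − 3 = -31 dB.

-31 dB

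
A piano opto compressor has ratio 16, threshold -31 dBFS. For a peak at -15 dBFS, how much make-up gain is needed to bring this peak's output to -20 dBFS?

The peak compresses to -31 + 16/16 = -30 dBFS.
To reach -20 dBFS requires -20 − (-30) = 10 dB of make-up.

10 dB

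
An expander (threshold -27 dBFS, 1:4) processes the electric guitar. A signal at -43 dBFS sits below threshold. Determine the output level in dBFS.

The input is 16 dB below the -27 dBFS threshold.
A 1:4 expander multiplies undershoot by 4: 16 × 4 = 64 dB below threshold.
Output = -27 − 64 = -91 dBFS.

-91 dBFS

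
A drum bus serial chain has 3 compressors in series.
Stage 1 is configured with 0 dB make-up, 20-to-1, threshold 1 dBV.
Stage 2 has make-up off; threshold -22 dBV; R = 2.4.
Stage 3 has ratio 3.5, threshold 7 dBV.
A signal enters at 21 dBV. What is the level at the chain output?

Stage 1: 20 dB above 1 dBV, reduced 20:1 to 1 dB above → 2 dBV.
Stage 2: 24 dB above -22 dBV, reduced 2.4:1 to 10 dB above → -12 dBV.
Stage 3: below threshold (-12 ≤ 7); passes unchanged; output -12 dBV.

-12 dBV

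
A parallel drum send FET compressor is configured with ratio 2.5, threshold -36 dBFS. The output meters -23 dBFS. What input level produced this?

-3.5 dBFS

Post-compression overshoot = -23 − (-36) = 13 dB.
Undo the ratio: input overshoot = 13 × 2.5 = 32.5 dB, giving input = -3.5 dBFS.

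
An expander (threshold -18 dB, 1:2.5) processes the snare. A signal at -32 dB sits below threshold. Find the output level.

Below threshold, a 1:2.5 expander applies gain = (2.5−1)×(T − x) of attenuation.
(2.5−1) × 14 = 21 dB, so output = -32 − 21 = -53 dB.

-53 dB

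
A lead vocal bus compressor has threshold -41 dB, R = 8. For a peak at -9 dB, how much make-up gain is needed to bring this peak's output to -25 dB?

The peak compresses to -41 + 32/8 = -37 dB.
To reach -25 dB requires -25 − (-37) = 12 dB of make-up.

12 dB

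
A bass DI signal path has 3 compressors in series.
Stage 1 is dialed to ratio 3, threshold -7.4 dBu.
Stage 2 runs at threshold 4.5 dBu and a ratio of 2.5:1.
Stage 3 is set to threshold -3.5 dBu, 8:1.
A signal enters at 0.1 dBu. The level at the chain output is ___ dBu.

-4.9 dBu

Stage 1: overshoot 7.5 dB → 7.5/3 = 2.5 dB → -4.9 dBu.
Stage 2: -4.9 dBu ≤ 4.5 dBu, so stage 2 doesn't engage; output -4.9 dBu.
Stage 3: -4.9 dBu is at or below the -3.5 dBu threshold — no compression; output -4.9 dBu.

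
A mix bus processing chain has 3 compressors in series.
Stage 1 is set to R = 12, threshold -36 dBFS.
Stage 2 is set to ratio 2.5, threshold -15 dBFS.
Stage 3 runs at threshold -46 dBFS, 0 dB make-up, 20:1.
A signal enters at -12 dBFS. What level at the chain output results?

-45.4 dBFS

Stage 1: overshoot 24 dB → 24/12 = 2 dB → -34 dBFS.
Stage 2: -34 dBFS ≤ -15 dBFS, so stage 2 doesn't engage; output -34 dBFS.
Stage 3: overshoot 12 dB → 12/20 = 0.6 dB → -45.4 dBFS.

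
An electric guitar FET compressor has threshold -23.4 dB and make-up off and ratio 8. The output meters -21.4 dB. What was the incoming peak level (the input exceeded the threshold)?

The compressed level sits -21.4 − (-23.4) = 2 dB over threshold.
Before 8:1 compression the overshoot was 2 × 8 = 16 dB, so input = -23.4 + 16 = -7.4 dB.

-7.4 dB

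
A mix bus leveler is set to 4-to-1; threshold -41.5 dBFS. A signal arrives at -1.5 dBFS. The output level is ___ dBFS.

The input is 40 dB above the -41.5 dBFS threshold.
At 4:1 the overshoot is divided by 4, leaving 10 dB above threshold.
That puts the output at -31.5 dBFS.

-31.5 dBFS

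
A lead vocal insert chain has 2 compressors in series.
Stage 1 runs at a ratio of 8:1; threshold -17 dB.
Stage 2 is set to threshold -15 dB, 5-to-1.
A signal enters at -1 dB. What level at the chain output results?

Stage 1: overshoot 16 dB → 16/8 = 2 dB → -15 dB.
Stage 2: -15 dB is at or below the -15 dB threshold — no compression; output -15 dB.

-15 dB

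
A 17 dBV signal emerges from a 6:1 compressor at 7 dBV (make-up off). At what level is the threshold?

Let T be the threshold. Output overshoot = (input overshoot)/R, so 7 − T = (17 − T)/6.
6·(7 − T) = 17 − T → 5·T = 42 − 17 = 25.
T = 25/5 = 5 dBV.

5 dBV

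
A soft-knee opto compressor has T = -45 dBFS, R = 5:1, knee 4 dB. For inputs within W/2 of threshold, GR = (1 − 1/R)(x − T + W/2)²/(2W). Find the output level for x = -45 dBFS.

x − T + W/2 = -45 − (-45) + 2 = 2.
GR = (1 − 1/5) × 2² / 8 = 0.8 × 4 / 8 = 0.4 dB.
Output = -45 − 0.4 = -45.4 dBFS.

-45.4 dBFS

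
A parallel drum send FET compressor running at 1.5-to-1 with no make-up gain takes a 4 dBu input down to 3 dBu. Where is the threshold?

1 dBu

Input is 3 dB above T (since output overshoot × R = input overshoot: (3 − T)·1.5 = 4 − T gives T = 1 dBu).
Check: 1 + (4 − 1)/1.5 = 1 + 2 = 3 dBu. ✓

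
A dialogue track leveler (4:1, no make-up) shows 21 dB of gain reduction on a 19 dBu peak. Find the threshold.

-9 dBu

Let T be the threshold. Output overshoot = (input overshoot)/R, so -2 − T = (19 − T)/4.
4·(-2 − T) = 19 − T → 3·T = -8 − 19 = -27.
T = -27/3 = -9 dBu.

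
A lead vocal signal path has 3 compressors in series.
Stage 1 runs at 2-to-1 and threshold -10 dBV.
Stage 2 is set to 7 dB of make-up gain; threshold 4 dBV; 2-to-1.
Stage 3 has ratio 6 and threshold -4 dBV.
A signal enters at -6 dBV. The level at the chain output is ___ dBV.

Stage 1: -6 dBV is 4 dB over -10 dBV; at 2:1 that becomes 2 dB over, giving -8 dBV.
Stage 2: below threshold (-8 ≤ 4); passes unchanged; make-up brings it to -1 dBV.
Stage 3: -1 dBV is 3 dB over -4 dBV; at 6:1 that becomes 0.5 dB over, giving -3.5 dBV.

-3.5 dBV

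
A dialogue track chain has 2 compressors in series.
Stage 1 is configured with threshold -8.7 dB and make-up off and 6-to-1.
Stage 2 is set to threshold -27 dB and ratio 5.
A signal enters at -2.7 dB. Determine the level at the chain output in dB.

-23.14 dB

Stage 1: overshoot 6 dB → 6/6 = 1 dB → -7.7 dB.
Stage 2: overshoot 19.3 dB → 19.3/5 = 3.86 dB → -23.14 dB.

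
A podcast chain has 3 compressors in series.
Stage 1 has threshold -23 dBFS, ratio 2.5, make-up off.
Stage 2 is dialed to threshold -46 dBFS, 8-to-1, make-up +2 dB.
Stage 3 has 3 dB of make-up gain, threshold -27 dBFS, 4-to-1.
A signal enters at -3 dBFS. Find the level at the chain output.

-37.125 dBFS

Stage 1: -3 dBFS is 20 dB over -23 dBFS; at 2.5:1 that becomes 8 dB over, giving -15 dBFS.
Stage 2: overshoot 31 dB → 31/8 = 3.875 dB → -42.125 dBFS; +2 dB make-up → -40.125 dBFS.
Stage 3: -40.125 dBFS ≤ -27 dBFS, so stage 3 doesn't engage; make-up brings it to -37.125 dBFS.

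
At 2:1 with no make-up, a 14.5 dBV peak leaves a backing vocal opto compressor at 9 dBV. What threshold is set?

Let T be the threshold. Output overshoot = (input overshoot)/R, so 9 − T = (14.5 − T)/2.
2·(9 − T) = 14.5 − T → 1·T = 18 − 14.5 = 3.5.
T = 3.5/1 = 3.5 dBV.

3.5 dBV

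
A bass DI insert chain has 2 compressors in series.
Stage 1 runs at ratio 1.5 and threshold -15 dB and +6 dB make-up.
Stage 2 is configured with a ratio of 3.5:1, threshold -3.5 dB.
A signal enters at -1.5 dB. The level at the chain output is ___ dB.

-2.5 dB

Stage 1: 13.5 dB above -15 dB, reduced 1.5:1 to 9 dB above → -6 dB; +6 dB make-up → 0 dB.
Stage 2: 3.5 dB above -3.5 dB, reduced 3.5:1 to 1 dB above → -2.5 dB.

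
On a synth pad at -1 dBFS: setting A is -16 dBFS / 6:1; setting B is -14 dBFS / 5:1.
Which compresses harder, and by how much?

A, by 2.1 dB

A: overshoot 15 dB → output overshoot 2.5 dB → GR 12.5 dB.
B: overshoot 13 dB → output overshoot 2.6 dB → GR 10.4 dB.
A reduces 2.1 dB more.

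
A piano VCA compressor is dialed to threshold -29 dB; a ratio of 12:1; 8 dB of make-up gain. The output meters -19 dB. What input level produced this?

-5 dB

Before make-up, the level was -19 − 8 = -27 dB.
The compressed level sits -27 − (-29) = 2 dB over threshold.
Undo the ratio: input overshoot = 2 × 12 = 24 dB, giving input = -5 dB.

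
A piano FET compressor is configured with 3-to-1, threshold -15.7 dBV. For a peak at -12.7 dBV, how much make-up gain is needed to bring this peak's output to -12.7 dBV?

Overshoot 3 dB → 3/3 = 1 dB after compression, so the compressed level is -15.7 + 1 = -14.7 dBV.
Make-up = target − compressed = -12.7 − (-14.7) = 2 dB.

2 dB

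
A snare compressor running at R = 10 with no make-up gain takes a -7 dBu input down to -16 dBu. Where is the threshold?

Gain reduction = -7 − (-16) = 9 dB; output overshoot = GR / (R − 1) = 9 / 9 = 1 dB.
Threshold = output − output overshoot = -16 − 1 = -17 dBu.

-17 dBu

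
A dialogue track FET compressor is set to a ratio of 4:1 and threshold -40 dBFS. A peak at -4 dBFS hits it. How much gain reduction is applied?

27 dB

-4 dBFS exceeds the threshold by 36 dB.
After 4:1 compression the overshoot becomes 36/4 = 9 dB.
GR = overshoot in − overshoot out = 36 − 9 = 27 dB.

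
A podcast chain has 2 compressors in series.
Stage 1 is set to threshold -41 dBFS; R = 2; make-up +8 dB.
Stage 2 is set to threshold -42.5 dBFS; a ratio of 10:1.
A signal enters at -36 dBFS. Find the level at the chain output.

-41.3 dBFS

Stage 1: overshoot 5 dB → 5/2 = 2.5 dB → -38.5 dBFS; +8 dB make-up → -30.5 dBFS.
Stage 2: overshoot 12 dB → 12/10 = 1.2 dB → -41.3 dBFS.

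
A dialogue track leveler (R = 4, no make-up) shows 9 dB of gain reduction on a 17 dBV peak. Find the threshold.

Input is 12 dB above T (since output overshoot × R = input overshoot: (8 − T)·4 = 17 − T gives T = 5 dBV).
Check: 5 + (17 − 5)/4 = 5 + 3 = 8 dBV. ✓

5 dBV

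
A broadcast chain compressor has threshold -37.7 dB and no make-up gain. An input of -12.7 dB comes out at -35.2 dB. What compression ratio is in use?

10:1

Input overshoot = -12.7 − (-37.7) = 25 dB; output overshoot = -35.2 − (-37.7) = 2.5 dB.
Ratio = 25 / 2.5 = 10.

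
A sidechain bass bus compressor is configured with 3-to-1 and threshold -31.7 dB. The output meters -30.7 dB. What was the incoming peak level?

That's 1 dB above the -31.7 dB threshold.
Undo the ratio: input overshoot = 1 × 3 = 3 dB, giving input = -28.7 dB.

-28.7 dB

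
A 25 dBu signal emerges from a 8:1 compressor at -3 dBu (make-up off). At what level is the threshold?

-7 dBu

Gain reduction = 25 − (-3) = 28 dB; output overshoot = GR / (R − 1) = 28 / 7 = 4 dB.
Threshold = output − output overshoot = -3 − 4 = -7 dBu.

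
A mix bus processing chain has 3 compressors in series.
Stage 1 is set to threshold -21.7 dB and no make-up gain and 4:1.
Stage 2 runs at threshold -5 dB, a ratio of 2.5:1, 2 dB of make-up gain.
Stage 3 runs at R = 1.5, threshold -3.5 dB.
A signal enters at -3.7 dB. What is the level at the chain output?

Stage 1: -3.7 dB is 18 dB over -21.7 dB; at 4:1 that becomes 4.5 dB over, giving -17.2 dB.
Stage 2: -17.2 dB ≤ -5 dB, so stage 2 doesn't engage; make-up brings it to -15.2 dB.
Stage 3: below threshold (-15.2 ≤ -3.5); passes unchanged; output -15.2 dB.

-15.2 dB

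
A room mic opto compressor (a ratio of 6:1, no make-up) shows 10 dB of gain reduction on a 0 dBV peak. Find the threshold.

-12 dBV

Input is 12 dB above T (since output overshoot × R = input overshoot: (-10 − T)·6 = 0 − T gives T = -12 dBV).
Check: -12 + (0 − (-12))/6 = -12 + 2 = -10 dBV. ✓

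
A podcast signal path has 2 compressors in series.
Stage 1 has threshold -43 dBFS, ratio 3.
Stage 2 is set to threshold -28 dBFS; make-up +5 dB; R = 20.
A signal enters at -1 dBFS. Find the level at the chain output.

Stage 1: 42 dB above -43 dBFS, reduced 3:1 to 14 dB above → -29 dBFS.
Stage 2: below threshold (-29 ≤ -28); passes unchanged; make-up brings it to -24 dBFS.

-24 dBFS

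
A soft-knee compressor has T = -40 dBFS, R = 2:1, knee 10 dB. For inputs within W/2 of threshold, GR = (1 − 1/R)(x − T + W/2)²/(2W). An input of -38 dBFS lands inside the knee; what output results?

x − T + W/2 = -38 − (-40) + 5 = 7.
GR = (1 − 1/2) × 7² / 20 = 0.5 × 49 / 20 = 1.225 dB.
Output = -38 − 1.225 = -39.225 dBFS.

-39.225 dBFS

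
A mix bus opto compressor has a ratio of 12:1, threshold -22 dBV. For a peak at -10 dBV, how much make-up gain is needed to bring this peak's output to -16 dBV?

The peak compresses to -22 + 12/12 = -21 dBV.
To reach -16 dBV requires -16 − (-21) = 5 dB of make-up.

5 dB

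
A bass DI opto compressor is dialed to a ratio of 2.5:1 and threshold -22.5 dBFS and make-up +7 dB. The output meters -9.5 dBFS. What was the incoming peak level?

Stripping the +7 dB make-up gives -16.5 dBFS at the gain stage.
That's 6 dB above the -22.5 dBFS threshold.
Undo the ratio: input overshoot = 6 × 2.5 = 15 dB, giving input = -7.5 dBFS.

-7.5 dBFS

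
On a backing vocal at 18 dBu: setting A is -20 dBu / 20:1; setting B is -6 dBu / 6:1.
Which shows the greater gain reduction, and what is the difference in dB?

A, by 16.1 dB

A: overshoot 38 dB → output overshoot 1.9 dB → GR 36.1 dB.
B: overshoot 24 dB → output overshoot 4 dB → GR 20 dB.
A reduces 16.1 dB more.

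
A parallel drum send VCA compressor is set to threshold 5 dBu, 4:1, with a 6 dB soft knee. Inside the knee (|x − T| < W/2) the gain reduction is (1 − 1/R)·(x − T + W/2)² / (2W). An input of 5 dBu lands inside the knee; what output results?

4.4375 dBu

x − T + W/2 = 5 − 5 + 3 = 3.
GR = (1 − 1/4) × 3² / 12 = 0.75 × 9 / 12 = 0.5625 dB.
Output = 5 − 0.5625 = 4.4375 dBu.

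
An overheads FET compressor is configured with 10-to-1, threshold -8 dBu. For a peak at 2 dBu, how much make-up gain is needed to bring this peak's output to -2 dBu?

Without make-up, output = threshold + overshoot/10 = -8 + 1 = -7 dBu.
Gap to target: 5 dB.

5 dB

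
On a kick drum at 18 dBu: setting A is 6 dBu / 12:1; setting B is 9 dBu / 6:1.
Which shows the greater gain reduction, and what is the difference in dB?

A: GR = 12 − 12/12 = 11 dB.
B: GR = 9 − 9/6 = 7.5 dB.
A reduces 3.5 dB more.

A, by 3.5 dB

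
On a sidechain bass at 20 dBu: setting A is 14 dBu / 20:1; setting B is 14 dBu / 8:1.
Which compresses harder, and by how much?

A: GR = 6 − 6/20 = 5.7 dB.
B: GR = 6 − 6/8 = 5.25 dB.
A applies 0.45 dB more gain reduction.

A, by 0.45 dB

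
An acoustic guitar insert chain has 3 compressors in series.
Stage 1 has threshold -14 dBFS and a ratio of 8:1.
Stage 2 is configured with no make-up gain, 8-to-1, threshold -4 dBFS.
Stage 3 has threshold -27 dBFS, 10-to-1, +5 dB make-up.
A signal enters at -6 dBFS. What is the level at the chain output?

-20.6 dBFS

Stage 1: -6 dBFS is 8 dB over -14 dBFS; at 8:1 that becomes 1 dB over, giving -13 dBFS.
Stage 2: -13 dBFS is at or below the -4 dBFS threshold — no compression; output -13 dBFS.
Stage 3: overshoot 14 dB → 14/10 = 1.4 dB → -25.6 dBFS; +5 dB make-up → -20.6 dBFS.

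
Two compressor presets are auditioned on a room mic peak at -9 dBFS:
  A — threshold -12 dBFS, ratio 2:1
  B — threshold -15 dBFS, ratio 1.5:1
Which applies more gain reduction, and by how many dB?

B, by 0.5 dB

A: overshoot 3 dB → output overshoot 1.5 dB → GR 1.5 dB.
B: overshoot 6 dB → output overshoot 4 dB → GR 2 dB.
Difference: 0.5 dB in favour of B.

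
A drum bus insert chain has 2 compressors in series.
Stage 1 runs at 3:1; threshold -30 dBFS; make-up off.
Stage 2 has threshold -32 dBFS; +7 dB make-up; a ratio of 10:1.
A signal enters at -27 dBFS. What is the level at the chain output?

Stage 1: 3 dB above -30 dBFS, reduced 3:1 to 1 dB above → -29 dBFS.
Stage 2: 3 dB above -32 dBFS, reduced 10:1 to 0.3 dB above → -31.7 dBFS; +7 dB make-up → -24.7 dBFS.

-24.7 dBFS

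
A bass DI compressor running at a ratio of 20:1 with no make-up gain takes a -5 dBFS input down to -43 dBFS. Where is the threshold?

Gain reduction = -5 − (-43) = 38 dB; output overshoot = GR / (R − 1) = 38 / 19 = 2 dB.
Threshold = output − output overshoot = -43 − 2 = -45 dBFS.

-45 dBFS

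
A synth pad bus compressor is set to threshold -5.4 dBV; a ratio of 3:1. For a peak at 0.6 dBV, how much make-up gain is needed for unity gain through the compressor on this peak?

Without make-up, output = threshold + overshoot/3 = -5.4 + 2 = -3.4 dBV.
Gap to target: 4 dB.

4 dB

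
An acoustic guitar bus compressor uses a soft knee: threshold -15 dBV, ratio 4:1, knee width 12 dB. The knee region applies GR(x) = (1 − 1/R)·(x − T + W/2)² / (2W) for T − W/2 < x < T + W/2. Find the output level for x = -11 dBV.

x − T + W/2 = -11 − (-15) + 6 = 10.
GR = (1 − 1/4) × 10² / 24 = 0.75 × 100 / 24 = 3.125 dB.
Output = -11 − 3.125 = -14.125 dBV.

-14.125 dBV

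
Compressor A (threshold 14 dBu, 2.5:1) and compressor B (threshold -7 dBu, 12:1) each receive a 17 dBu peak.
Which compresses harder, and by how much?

A: GR = 3 − 3/2.5 = 1.8 dB.
B: GR = 24 − 24/12 = 22 dB.
B reduces 20.2 dB more.

B, by 20.2 dB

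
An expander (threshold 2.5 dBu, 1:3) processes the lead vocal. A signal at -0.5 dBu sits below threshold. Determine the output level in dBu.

Undershoot = 2.5 − (-0.5) = 3 dB.
At 1:3, that expands to 9 dB under threshold.
Output = 2.5 − 9 = -6.5 dBu.

-6.5 dBu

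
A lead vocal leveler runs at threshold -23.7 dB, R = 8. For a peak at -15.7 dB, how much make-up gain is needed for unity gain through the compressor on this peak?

7 dB

Without make-up, output = threshold + overshoot/8 = -23.7 + 1 = -22.7 dB.
Gap to target: 7 dB.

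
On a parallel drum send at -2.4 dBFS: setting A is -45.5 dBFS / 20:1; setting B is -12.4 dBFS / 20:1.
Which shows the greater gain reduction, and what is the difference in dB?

A, by 31.445 dB

A: overshoot 43.1 dB → output overshoot 2.155 dB → GR 40.945 dB.
B: overshoot 10 dB → output overshoot 0.5 dB → GR 9.5 dB.
Difference: 31.445 dB in favour of A.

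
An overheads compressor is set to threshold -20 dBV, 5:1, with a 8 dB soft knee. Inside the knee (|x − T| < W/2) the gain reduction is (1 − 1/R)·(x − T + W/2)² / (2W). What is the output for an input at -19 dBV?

-20.25 dBV

x − T + W/2 = -19 − (-20) + 4 = 5.
GR = (1 − 1/5) × 5² / 16 = 0.8 × 25 / 16 = 1.25 dB.
Output = -19 − 1.25 = -20.25 dBV.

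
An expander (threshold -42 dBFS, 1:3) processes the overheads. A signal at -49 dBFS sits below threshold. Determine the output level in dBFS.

-63 dBFS

Undershoot = (-42) − (-49) = 7 dB.
At 1:3, that expands to 21 dB under threshold.
Output = -42 − 21 = -63 dBFS.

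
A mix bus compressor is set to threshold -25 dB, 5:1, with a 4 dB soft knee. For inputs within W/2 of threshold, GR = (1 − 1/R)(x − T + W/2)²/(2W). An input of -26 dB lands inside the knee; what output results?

x − T + W/2 = -26 − (-25) + 2 = 1.
GR = (1 − 1/5) × 1² / 8 = 0.8 × 1 / 8 = 0.1 dB.
Output = -26 − 0.1 = -26.1 dB.

-26.1 dB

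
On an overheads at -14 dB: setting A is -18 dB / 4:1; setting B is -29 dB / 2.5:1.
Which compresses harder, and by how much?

A: 4 dB over, compressed to 1 dB over, so 3 dB of GR.
B: 15 dB over, compressed to 6 dB over, so 9 dB of GR.
B applies 6 dB more gain reduction.

B, by 6 dB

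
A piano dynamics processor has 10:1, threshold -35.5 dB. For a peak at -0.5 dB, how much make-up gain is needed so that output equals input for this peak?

31.5 dB

Without make-up, output = threshold + overshoot/10 = -35.5 + 3.5 = -32 dB.
Gap to target: 31.5 dB.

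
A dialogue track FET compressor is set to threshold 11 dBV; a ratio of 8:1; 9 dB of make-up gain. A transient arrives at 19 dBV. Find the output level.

19 dBV sits 8 dB over threshold.
8:1 compression reduces that to 8/8 = 1 dB over.
Output = 11 + 1 = 12 dBV; make-up adds 9 dB, giving 21 dBV.

21 dBV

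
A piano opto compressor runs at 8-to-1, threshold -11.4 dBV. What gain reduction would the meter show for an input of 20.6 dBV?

Overshoot = 20.6 − (-11.4) = 32 dB.
At 8:1, output sits 32/8 = 4 dB above threshold.
GR = overshoot in − overshoot out = 32 − 4 = 28 dB.

28 dB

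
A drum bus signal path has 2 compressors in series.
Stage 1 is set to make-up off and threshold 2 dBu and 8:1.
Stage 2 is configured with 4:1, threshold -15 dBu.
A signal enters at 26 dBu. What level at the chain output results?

Stage 1: 24 dB above 2 dBu, reduced 8:1 to 3 dB above → 5 dBu.
Stage 2: 5 dBu is 20 dB over -15 dBu; at 4:1 that becomes 5 dB over, giving -10 dBu.

-10 dBu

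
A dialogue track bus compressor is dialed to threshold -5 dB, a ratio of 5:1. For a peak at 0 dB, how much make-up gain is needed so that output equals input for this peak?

Without make-up, output = threshold + overshoot/5 = -5 + 1 = -4 dB.
Gap to target: 4 dB.

4 dB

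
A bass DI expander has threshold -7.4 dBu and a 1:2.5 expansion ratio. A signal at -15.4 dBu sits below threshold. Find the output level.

Undershoot = (-7.4) − (-15.4) = 8 dB.
At 1:2.5, that expands to 20 dB under threshold.
Output = -7.4 − 20 = -27.4 dBu.

-27.4 dBu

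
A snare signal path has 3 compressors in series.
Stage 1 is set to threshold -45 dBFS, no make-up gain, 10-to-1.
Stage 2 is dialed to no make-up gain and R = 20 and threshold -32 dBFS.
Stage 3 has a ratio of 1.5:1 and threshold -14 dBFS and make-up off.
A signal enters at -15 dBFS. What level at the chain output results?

-42 dBFS

Stage 1: 30 dB above -45 dBFS, reduced 10:1 to 3 dB above → -42 dBFS.
Stage 2: -42 dBFS is at or below the -32 dBFS threshold — no compression; output -42 dBFS.
Stage 3: below threshold (-42 ≤ -14); passes unchanged; output -42 dBFS.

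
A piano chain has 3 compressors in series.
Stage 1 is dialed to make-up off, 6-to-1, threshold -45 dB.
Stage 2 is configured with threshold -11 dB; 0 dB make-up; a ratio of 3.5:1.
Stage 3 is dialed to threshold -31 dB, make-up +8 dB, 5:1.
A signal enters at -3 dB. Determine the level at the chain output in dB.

Stage 1: overshoot 42 dB → 42/6 = 7 dB → -38 dB.
Stage 2: -38 dB ≤ -11 dB, so stage 2 doesn't engage; output -38 dB.
Stage 3: -38 dB is at or below the -31 dB threshold — no compression; make-up brings it to -30 dB.

-30 dB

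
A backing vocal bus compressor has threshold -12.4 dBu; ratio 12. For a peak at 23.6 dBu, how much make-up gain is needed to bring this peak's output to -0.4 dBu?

9 dB

The peak compresses to -12.4 + 36/12 = -9.4 dBu.
To reach -0.4 dBu requires -0.4 − (-9.4) = 9 dB of make-up.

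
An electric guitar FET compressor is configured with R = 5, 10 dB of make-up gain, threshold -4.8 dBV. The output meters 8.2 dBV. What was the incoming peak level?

Before make-up, the level was 8.2 − 10 = -1.8 dBV.
Post-compression overshoot = -1.8 − (-4.8) = 3 dB.
Input overshoot = R × output overshoot = 15 dB → input = -4.8 + 15 = 10.2 dBV.

10.2 dBV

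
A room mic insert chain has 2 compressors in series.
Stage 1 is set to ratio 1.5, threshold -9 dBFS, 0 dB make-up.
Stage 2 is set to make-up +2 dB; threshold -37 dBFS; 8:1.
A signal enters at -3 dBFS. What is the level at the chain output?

Stage 1: 6 dB above -9 dBFS, reduced 1.5:1 to 4 dB above → -5 dBFS.
Stage 2: overshoot 32 dB → 32/8 = 4 dB → -33 dBFS; +2 dB make-up → -31 dBFS.

-31 dBFS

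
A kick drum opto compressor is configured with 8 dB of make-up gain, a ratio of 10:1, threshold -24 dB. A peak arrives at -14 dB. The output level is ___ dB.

-15 dB

-14 dB sits 10 dB over threshold.
The 10 dB excess becomes 1 dB after 10:1 reduction.
Output = -24 + 1 = -23 dB; make-up adds 8 dB, giving -15 dB.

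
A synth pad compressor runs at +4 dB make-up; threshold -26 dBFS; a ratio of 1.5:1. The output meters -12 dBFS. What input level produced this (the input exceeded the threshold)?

Before make-up, the level was -12 − 4 = -16 dBFS.
Post-compression overshoot = -16 − (-26) = 10 dB.
Before 1.5:1 compression the overshoot was 10 × 1.5 = 15 dB, so input = -26 + 15 = -11 dBFS.

-11 dBFS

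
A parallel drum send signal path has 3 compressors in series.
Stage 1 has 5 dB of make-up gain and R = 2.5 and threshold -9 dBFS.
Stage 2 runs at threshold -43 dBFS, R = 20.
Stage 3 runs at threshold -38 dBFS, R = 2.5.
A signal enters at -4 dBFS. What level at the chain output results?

Stage 1: -4 dBFS is 5 dB over -9 dBFS; at 2.5:1 that becomes 2 dB over, giving -7 dBFS; +5 dB make-up → -2 dBFS.
Stage 2: 41 dB above -43 dBFS, reduced 20:1 to 2.05 dB above → -40.95 dBFS.
Stage 3: -40.95 dBFS ≤ -38 dBFS, so stage 3 doesn't engage; output -40.95 dBFS.

-40.95 dBFS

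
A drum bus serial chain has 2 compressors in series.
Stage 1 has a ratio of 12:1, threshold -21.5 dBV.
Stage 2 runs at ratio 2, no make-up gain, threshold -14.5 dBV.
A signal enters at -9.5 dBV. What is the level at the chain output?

-20.5 dBV

Stage 1: overshoot 12 dB → 12/12 = 1 dB → -20.5 dBV.
Stage 2: below threshold (-20.5 ≤ -14.5); passes unchanged; output -20.5 dBV.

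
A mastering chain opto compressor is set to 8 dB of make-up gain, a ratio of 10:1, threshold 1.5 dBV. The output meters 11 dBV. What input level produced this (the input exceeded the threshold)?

Remove make-up: 11 − 8 = 3 dBV.
The compressed level sits 3 − 1.5 = 1.5 dB over threshold.
Undo the ratio: input overshoot = 1.5 × 10 = 15 dB, giving input = 16.5 dBV.

16.5 dBV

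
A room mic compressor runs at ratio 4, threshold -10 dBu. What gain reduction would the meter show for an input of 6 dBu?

12 dB

The signal is 16 dB above threshold.
After 4:1 compression the overshoot becomes 16/4 = 4 dB.
Gain reduction = 16 − 4 = 12 dB.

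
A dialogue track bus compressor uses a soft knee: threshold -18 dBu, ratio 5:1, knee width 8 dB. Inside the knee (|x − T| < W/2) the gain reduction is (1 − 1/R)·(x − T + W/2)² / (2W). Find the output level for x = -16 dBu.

x − T + W/2 = -16 − (-18) + 4 = 6.
GR = (1 − 1/5) × 6² / 16 = 0.8 × 36 / 16 = 1.8 dB.
Output = -16 − 1.8 = -17.8 dBu.

-17.8 dBu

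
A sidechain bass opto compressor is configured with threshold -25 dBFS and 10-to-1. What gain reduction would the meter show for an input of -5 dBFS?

18 dB

The signal is 20 dB above threshold.
After 10:1 compression the overshoot becomes 20/10 = 2 dB.
So the signal is attenuated by 20 − 2 = 18 dB.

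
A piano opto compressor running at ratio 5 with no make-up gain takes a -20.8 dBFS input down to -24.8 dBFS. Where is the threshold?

-25.8 dBFS

Input is 5 dB above T (since output overshoot × R = input overshoot: (-24.8 − T)·5 = -20.8 − T gives T = -25.8 dBFS).
Check: -25.8 + (-20.8 − (-25.8))/5 = -25.8 + 1 = -24.8 dBFS. ✓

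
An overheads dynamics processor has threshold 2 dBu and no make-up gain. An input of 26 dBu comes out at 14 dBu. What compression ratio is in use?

Input overshoot = 26 − 2 = 24 dB; output overshoot = 14 − 2 = 12 dB.
Ratio = 24 / 12 = 2.

2:1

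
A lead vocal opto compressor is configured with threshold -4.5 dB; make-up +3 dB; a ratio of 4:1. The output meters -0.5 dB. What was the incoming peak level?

-0.5 dB

Stripping the +3 dB make-up gives -3.5 dB at the gain stage.
The compressed level sits -3.5 − (-4.5) = 1 dB over threshold.
Before 4:1 compression the overshoot was 1 × 4 = 4 dB, so input = -4.5 + 4 = -0.5 dB.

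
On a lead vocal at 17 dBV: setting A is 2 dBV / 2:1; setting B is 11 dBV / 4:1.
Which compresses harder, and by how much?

A, by 3 dB

A: GR = 15 − 15/2 = 7.5 dB.
B: GR = 6 − 6/4 = 4.5 dB.
Difference: 3 dB in favour of A.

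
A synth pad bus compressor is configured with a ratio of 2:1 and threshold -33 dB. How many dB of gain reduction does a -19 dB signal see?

7 dB

The signal is 14 dB above threshold.
A 2:1 ratio leaves 7 dB of that excess.
So the signal is attenuated by 14 − 7 = 7 dB.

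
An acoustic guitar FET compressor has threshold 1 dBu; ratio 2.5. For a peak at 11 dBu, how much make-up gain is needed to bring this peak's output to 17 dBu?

Overshoot 10 dB → 10/2.5 = 4 dB after compression, so the compressed level is 1 + 4 = 5 dBu.
Make-up = target − compressed = 17 − 5 = 12 dB.

12 dB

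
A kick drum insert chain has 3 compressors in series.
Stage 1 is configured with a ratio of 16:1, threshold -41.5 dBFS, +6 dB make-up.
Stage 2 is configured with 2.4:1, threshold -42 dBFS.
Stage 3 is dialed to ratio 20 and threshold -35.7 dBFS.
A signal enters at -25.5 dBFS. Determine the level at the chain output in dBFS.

-38.875 dBFS

Stage 1: 16 dB above -41.5 dBFS, reduced 16:1 to 1 dB above → -40.5 dBFS; +6 dB make-up → -34.5 dBFS.
Stage 2: 7.5 dB above -42 dBFS, reduced 2.4:1 to 3.125 dB above → -38.875 dBFS.
Stage 3: -38.875 dBFS is at or below the -35.7 dBFS threshold — no compression; output -38.875 dBFS.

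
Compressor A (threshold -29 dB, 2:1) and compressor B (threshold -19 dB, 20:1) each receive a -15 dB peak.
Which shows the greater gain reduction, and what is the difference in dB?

A: 14 dB over, compressed to 7 dB over, so 7 dB of GR.
B: 4 dB over, compressed to 0.2 dB over, so 3.8 dB of GR.
Difference: 3.2 dB in favour of A.

A, by 3.2 dB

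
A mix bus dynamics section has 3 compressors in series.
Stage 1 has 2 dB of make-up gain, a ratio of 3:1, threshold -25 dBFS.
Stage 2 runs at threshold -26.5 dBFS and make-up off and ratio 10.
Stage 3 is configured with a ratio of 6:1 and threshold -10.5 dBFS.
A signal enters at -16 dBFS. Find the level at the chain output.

-25.85 dBFS

Stage 1: overshoot 9 dB → 9/3 = 3 dB → -22 dBFS; +2 dB make-up → -20 dBFS.
Stage 2: 6.5 dB above -26.5 dBFS, reduced 10:1 to 0.65 dB above → -25.85 dBFS.
Stage 3: -25.85 dBFS is at or below the -10.5 dBFS threshold — no compression; output -25.85 dBFS.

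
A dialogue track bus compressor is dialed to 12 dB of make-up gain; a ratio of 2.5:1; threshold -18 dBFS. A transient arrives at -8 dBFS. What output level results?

-2 dBFS

The input is 10 dB above the -18 dBFS threshold.
At 2.5:1 the overshoot is divided by 2.5, leaving 4 dB above threshold.
Output = -18 + 4 = -14 dBFS; make-up adds 12 dB, giving -2 dBFS.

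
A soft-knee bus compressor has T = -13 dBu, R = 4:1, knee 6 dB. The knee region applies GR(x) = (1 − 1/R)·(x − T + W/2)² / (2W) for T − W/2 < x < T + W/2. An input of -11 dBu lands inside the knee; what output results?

x − T + W/2 = -11 − (-13) + 3 = 5.
GR = (1 − 1/4) × 5² / 12 = 0.75 × 25 / 12 = 1.5625 dB.
Output = -11 − 1.5625 = -12.5625 dBu.

-12.5625 dBu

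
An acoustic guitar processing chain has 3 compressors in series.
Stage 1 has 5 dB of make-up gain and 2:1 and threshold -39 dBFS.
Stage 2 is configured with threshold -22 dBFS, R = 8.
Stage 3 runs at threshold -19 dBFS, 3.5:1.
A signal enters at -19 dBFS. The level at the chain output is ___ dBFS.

-24 dBFS

Stage 1: -19 dBFS is 20 dB over -39 dBFS; at 2:1 that becomes 10 dB over, giving -29 dBFS; +5 dB make-up → -24 dBFS.
Stage 2: -24 dBFS is at or below the -22 dBFS threshold — no compression; output -24 dBFS.
Stage 3: below threshold (-24 ≤ -19); passes unchanged; output -24 dBFS.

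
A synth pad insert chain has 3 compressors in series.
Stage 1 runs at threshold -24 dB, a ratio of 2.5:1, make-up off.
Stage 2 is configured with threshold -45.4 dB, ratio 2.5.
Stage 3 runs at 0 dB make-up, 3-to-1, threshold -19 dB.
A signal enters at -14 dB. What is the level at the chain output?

Stage 1: -14 dB is 10 dB over -24 dB; at 2.5:1 that becomes 4 dB over, giving -20 dB.
Stage 2: -20 dB is 25.4 dB over -45.4 dB; at 2.5:1 that becomes 10.16 dB over, giving -35.24 dB.
Stage 3: -35.24 dB ≤ -19 dB, so stage 3 doesn't engage; output -35.24 dB.

-35.24 dB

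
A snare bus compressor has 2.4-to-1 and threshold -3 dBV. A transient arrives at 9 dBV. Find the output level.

2 dBV

The input is 12 dB above the -3 dBV threshold.
At 2.4:1 the overshoot is divided by 2.4, leaving 5 dB above threshold.
So the level is -3 + 5 = 2 dBV.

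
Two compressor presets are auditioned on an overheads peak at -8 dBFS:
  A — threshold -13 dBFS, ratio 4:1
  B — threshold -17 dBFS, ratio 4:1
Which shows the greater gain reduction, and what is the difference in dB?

A: overshoot 5 dB → output overshoot 1.25 dB → GR 3.75 dB.
B: overshoot 9 dB → output overshoot 2.25 dB → GR 6.75 dB.
Difference: 3 dB in favour of B.

B, by 3 dB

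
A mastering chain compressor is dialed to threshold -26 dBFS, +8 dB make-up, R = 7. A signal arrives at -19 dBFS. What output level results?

Overshoot: -19 − (-26) = 7 dB.
7:1 compression reduces that to 7/7 = 1 dB over.
So the level is -26 + 1 = -25 dBFS; make-up adds 8 dB, giving -17 dBFS.

-17 dBFS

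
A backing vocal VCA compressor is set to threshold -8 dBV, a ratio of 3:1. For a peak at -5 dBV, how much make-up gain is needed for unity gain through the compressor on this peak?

2 dB

Overshoot 3 dB → 3/3 = 1 dB after compression, so the compressed level is -8 + 1 = -7 dBV.
Make-up = target − compressed = -5 − (-7) = 2 dB.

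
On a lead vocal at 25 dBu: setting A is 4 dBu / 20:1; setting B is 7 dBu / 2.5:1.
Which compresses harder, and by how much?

A, by 9.15 dB

A: GR = 21 − 21/20 = 19.95 dB.
B: GR = 18 − 18/2.5 = 10.8 dB.
Difference: 9.15 dB in favour of A.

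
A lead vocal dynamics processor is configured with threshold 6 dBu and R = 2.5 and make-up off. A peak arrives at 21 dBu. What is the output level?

21 dBu sits 15 dB over threshold.
At 2.5:1 the overshoot is divided by 2.5, leaving 6 dB above threshold.
So the level is 6 + 6 = 12 dBu.

12 dBu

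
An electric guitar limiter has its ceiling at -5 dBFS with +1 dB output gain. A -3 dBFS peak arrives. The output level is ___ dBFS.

A brickwall limiter is an ∞:1 compressor: any input above the ceiling is clamped to -5 dBFS.
Output gain then adds 1 dB: -5 + 1 = -4 dBFS.

-4 dBFS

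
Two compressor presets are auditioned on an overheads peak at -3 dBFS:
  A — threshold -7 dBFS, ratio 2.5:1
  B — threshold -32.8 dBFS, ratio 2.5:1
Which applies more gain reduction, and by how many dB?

B, by 15.48 dB

A: overshoot 4 dB → output overshoot 1.6 dB → GR 2.4 dB.
B: overshoot 29.8 dB → output overshoot 11.92 dB → GR 17.88 dB.
Difference: 15.48 dB in favour of B.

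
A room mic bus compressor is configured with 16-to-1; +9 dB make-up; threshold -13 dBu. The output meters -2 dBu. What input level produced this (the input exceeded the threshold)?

19 dBu

Remove make-up: -2 − 9 = -11 dBu.
That's 2 dB above the -13 dBu threshold.
Before 16:1 compression the overshoot was 2 × 16 = 32 dB, so input = -13 + 32 = 19 dBu.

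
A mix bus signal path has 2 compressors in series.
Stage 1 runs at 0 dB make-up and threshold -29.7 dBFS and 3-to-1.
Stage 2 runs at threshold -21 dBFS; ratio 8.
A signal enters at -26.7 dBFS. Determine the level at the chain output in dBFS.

Stage 1: 3 dB above -29.7 dBFS, reduced 3:1 to 1 dB above → -28.7 dBFS.
Stage 2: -28.7 dBFS is at or below the -21 dBFS threshold — no compression; output -28.7 dBFS.

-28.7 dBFS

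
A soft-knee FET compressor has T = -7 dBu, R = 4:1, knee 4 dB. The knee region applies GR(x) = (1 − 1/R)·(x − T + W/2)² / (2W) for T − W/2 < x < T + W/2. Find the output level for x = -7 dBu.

x − T + W/2 = -7 − (-7) + 2 = 2.
GR = (1 − 1/4) × 2² / 8 = 0.75 × 4 / 8 = 0.375 dB.
Output = -7 − 0.375 = -7.375 dBu.

-7.375 dBu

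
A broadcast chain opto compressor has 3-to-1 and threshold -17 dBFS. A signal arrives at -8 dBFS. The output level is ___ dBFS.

-8 dBFS sits 9 dB over threshold.
The 9 dB excess becomes 3 dB after 3:1 reduction.
That puts the output at -14 dBFS.

-14 dBFS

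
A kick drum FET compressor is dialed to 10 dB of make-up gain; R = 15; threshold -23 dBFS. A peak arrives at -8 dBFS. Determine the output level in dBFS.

-8 dBFS sits 15 dB over threshold.
15:1 compression reduces that to 15/15 = 1 dB over.
So the level is -23 + 1 = -22 dBFS; make-up adds 10 dB, giving -12 dBFS.

-12 dBFS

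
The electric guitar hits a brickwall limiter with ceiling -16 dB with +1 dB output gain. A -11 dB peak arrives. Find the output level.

-15 dB

A brickwall limiter is an ∞:1 compressor: any input above the ceiling is clamped to -16 dB.
Output gain then adds 1 dB: -16 + 1 = -15 dB.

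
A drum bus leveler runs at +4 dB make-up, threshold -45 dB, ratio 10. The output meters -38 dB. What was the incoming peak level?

-15 dB

Remove make-up: -38 − 4 = -42 dB.
That's 3 dB above the -45 dB threshold.
Input overshoot = R × output overshoot = 30 dB → input = -45 + 30 = -15 dB.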